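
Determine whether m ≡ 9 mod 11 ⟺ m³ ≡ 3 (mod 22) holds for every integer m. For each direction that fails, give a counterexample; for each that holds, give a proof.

Only the converse holds.

(←) The residues r modulo 22 with r³ ≡ 3 (mod 22) are exactly {9}, and each is ≡ 9 (mod 11).

(→) This fails: take m = 20. Then 20 ≡ 9 (mod 11), but 20³ = 8000 ≡ 14 (mod 22), not 3.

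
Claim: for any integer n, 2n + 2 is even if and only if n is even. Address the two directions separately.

(⇒) fails; (⇐) holds.

[⇒] This fails: take n = 7. Then 2n + 2 = 16, which is even, yet n = 7 is odd, not even.

[⇐] Suppose n is even. Since 2 is even, 2n is even for every n, so 2n + 2 has the same parity as 2, which is even. Hence 2n + 2 is even.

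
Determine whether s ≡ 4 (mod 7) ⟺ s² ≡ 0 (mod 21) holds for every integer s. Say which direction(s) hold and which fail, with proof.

Neither direction holds.

(→) This fails: take s = 4. Then 4 ≡ 4 (mod 7), but 4² = 16 ≡ 16 (mod 21), not 0.

(←) This fails: take s = 0. Then 0² = 0 ≡ 0 (mod 21), yet 0 ≡ 0 (mod 7), not 4.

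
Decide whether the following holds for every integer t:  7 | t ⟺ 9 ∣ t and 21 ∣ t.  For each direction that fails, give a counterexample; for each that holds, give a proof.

(⟹) This fails: take t = 7. Certainly 7 ∣ 7, but 9 ∤ 7.

(⟸) Suppose 9 ∣ t and 21 ∣ t. Any common multiple of 9 and 21 is a multiple of their lcm; here lcm(9, 21) = 9·21/gcd(9, 21) = 189/3 = 63, so 63 ∣ t. Since 7 ∣ 63, it follows that 7 ∣ t.

Only the reverse direction holds.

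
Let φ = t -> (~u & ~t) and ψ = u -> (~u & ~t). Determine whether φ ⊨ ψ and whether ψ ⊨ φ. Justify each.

(⟹) This fails. Under u = T, t = F, the left side is true but the right side is false.

(⟸) This fails. Under u = F, t = T, the left side is false but the right side is true.

Neither implication holds.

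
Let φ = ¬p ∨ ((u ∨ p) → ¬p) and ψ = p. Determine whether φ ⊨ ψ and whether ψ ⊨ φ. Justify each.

Forward direction. This fails. Under p = F, u = F, the left side is true but the right side is false.

Converse. This fails. Under p = T, u = F, the left side is false but the right side is true.

(⇒) fails and (⇐) fails.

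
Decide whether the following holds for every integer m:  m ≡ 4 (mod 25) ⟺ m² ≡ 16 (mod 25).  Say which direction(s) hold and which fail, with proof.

(←) This fails: take m = 21. Then 21² = 441 ≡ 16 (mod 25), yet 21 ≡ 21 (mod 25), not 4.

(→) Suppose m ≡ 4 (mod 25). Write m = 25j + 4. Then (25j + 4)² = 625j² + 200j + 16 = 25(25j² + 8j) + 16, so m² ≡ 16 (mod 25).

The forward direction holds; the converse fails.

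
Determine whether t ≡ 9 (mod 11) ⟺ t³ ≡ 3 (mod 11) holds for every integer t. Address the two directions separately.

(⇒) Suppose t ≡ 9 (mod 11). Write t = 11j + 9. Then (11j + 9)³ = 1331j³ + 3267j² + 2673j + 729 = 11(121j³ + 297j² + 243j + 66) + 3, so t³ ≡ 3 (mod 11).

(⇐) Conversely, suppose t³ ≡ 3 (mod 11). The only residue r in {0, …, 10} with r³ ≡ 3 (mod 11) is r = 9, so t ≡ 9 (mod 11).

The biconditional holds.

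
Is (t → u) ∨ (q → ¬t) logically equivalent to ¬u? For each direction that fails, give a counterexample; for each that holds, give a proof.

(⇒) This fails. Under q = F, t = F, u = T, the left side is true but the right side is false.

(⇐) This fails. Under q = T, t = T, u = F, the left side is false but the right side is true.

Neither implication holds.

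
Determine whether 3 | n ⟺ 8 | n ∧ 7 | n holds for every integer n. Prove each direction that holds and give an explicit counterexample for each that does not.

(⇒) fails and (⇐) fails.

(⟹) This fails: take n = 3. Certainly 3 ∣ 3, but 8 ∤ 3.

(⟸) This fails: take n = 56. Both 8 ∣ 56 and 7 ∣ 56, yet 56 is not a multiple of 3 (since 56 = 18·3 + 2), so 3 ∤ 56.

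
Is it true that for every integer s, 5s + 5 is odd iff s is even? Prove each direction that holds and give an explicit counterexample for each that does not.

(⟹) Suppose 5s + 5 is odd. Since 5 is odd, 5s and s have the same parity, so 5s + 5 ≡ s + 5 (mod 2). As 5 is odd, 5s + 5 is odd exactly when s is even. Thus s is even.

(⟸) Conversely, suppose s is even; write s = 2j. Then 5s + 5 = 5·(2j) + 5 = 2·5j + 5, which is odd.

Both implications hold.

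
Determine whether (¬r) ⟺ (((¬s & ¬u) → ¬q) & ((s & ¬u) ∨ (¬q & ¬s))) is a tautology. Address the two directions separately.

(⟹) This fails. Under q = T, s = F, r = F, u = F, the left side is true but the right side is false.

(⟸) This fails. Under q = F, s = F, r = T, u = F, the left side is false but the right side is true.

(⇒) fails and (⇐) fails.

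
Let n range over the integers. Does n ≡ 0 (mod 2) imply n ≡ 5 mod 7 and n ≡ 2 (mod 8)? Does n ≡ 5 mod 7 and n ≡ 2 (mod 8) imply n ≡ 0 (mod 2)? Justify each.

(⇒) This fails: n = 0 gives 0 ≡ 0 (mod 2) but 0 ≡ 0 (mod 7), so the conjunction on the right does not hold.

(⇐) Conversely, if n ≡ 5 (mod 7) and n ≡ 2 (mod 8), then by the Chinese remainder theorem n ≡ 26 (mod 56). Since 26 ≡ 0 (mod 2) and 2 ∣ 56, we get n ≡ 0 (mod 2).

(⇒) fails; (⇐) holds.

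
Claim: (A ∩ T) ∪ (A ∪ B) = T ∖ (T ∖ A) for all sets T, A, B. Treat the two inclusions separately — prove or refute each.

Reverse inclusion. Let x ∈ T ∖ (T ∖ A). Then either x ∈ T ∩ A and x ∉ B; or x ∈ T ∩ A ∩ B. In each case x ∈ (A ∩ T) ∪ (A ∪ B), so T ∖ (T ∖ A) ⊆ (A ∩ T) ∪ (A ∪ B).

Forward inclusion. This inclusion fails. Take T = ∅, A = {1}, B = ∅; then 1 ∈ (A ∩ T) ∪ (A ∪ B) but 1 ∉ T ∖ (T ∖ A).

Only the reverse inclusion holds.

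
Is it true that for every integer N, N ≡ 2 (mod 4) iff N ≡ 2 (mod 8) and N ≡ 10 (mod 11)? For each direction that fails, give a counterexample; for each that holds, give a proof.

[⇒] This fails: N = 2 gives 2 ≡ 2 (mod 4) but 2 ≡ 2 (mod 11), so the conjunction on the right does not hold.

[⇐] Conversely, if N ≡ 2 (mod 8) and N ≡ 10 (mod 11), then by the Chinese remainder theorem N ≡ 10 (mod 88). Since 10 ≡ 2 (mod 4) and 4 ∣ 88, we get N ≡ 2 (mod 4).

Not equivalent: only (⇐) holds.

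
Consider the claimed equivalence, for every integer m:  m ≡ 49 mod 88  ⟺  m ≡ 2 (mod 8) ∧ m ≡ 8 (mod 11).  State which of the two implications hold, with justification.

(→) This fails: m = 49 gives 49 ≡ 49 (mod 88) but 49 ≡ 1 (mod 8), so the conjunction on the right does not hold.

(←) This fails: m = 74 satisfies both congruences on the right (74 ≡ 2 mod 8 and 74 ≡ 8 mod 11) yet 74 ≡ 74 (mod 88), not 49.

Neither implication holds.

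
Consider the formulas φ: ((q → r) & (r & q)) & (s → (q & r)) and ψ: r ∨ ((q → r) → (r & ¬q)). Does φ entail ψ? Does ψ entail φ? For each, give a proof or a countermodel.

Not equivalent: only (⇒) holds.

[⇒] Assume the antecedent. If s is true, the antecedent forces (s = T, q = T, r = T), and r ∨ ((q → r) → (r & ¬q)) holds there. If s is false, the antecedent forces (s = F, q = T, r = T), and r ∨ ((q → r) → (r & ¬q)) holds there. Either way r ∨ ((q → r) → (r & ¬q)) holds.

[⇐] This fails. Under s = F, q = T, r = F, the left side is false but the right side is true.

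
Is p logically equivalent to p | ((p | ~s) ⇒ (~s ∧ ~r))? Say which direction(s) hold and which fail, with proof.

(→) Assume the antecedent. If r is true, the antecedent forces (r = T, s = F, p = T) or (r = T, s = T, p = T), and p | ((p | ~s) ⇒ (~s ∧ ~r)) holds there. If r is false, p | ((p | ~s) ⇒ (~s ∧ ~r)) reduces to true regardless of the other variables. Either way p | ((p | ~s) ⇒ (~s ∧ ~r)) holds.

(←) This fails. Under r = F, s = F, p = F, the left side is false but the right side is true.

Only the forward implication holds.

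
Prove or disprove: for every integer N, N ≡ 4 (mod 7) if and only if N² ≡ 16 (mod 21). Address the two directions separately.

Forward direction. This fails: take N = 18. Then 18 ≡ 4 (mod 7), but 18² = 324 ≡ 9 (mod 21), not 16.

Converse. This fails: take N = 10. Then 10² = 100 ≡ 16 (mod 21), yet 10 ≡ 3 (mod 7), not 4.

Both directions fail.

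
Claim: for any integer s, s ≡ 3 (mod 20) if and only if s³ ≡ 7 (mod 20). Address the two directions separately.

Forward direction. Suppose s ≡ 3 (mod 20). Write s = 20j + 3. Then (20j + 3)³ = 8000j³ + 3600j² + 540j + 27 = 20(400j³ + 180j² + 27j + 1) + 7, so s³ ≡ 7 (mod 20).

Converse. Suppose s³ ≡ 7 (mod 20). The only residue r in {0, …, 19} with r³ ≡ 7 (mod 20) is r = 3, so s ≡ 3 (mod 20).

The biconditional holds.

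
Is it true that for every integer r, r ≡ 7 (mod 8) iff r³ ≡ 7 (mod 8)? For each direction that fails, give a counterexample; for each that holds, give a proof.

(⟹) Suppose r ≡ 7 (mod 8). Write r = 8j + 7. Then (8j + 7)³ = 512j³ + 1344j² + 1176j + 343 = 8(64j³ + 168j² + 147j + 42) + 7, so r³ ≡ 7 (mod 8).

(⟸) Conversely, suppose r³ ≡ 7 (mod 8). The only residue r in {0, …, 7} with r³ ≡ 7 (mod 8) is r = 7, so r ≡ 7 (mod 8).

Equivalent; both directions hold.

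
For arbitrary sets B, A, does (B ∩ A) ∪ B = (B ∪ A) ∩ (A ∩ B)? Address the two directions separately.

(⊆) fails; (⊇) holds.

(⟸) Let x ∈ (B ∪ A) ∩ (A ∩ B). Then x ∈ B ∩ A, from which x ∈ (B ∩ A) ∪ B.

(⟹) This inclusion fails. Take B = {1}, A = ∅; then 1 ∈ (B ∩ A) ∪ B but 1 ∉ (B ∪ A) ∩ (A ∩ B).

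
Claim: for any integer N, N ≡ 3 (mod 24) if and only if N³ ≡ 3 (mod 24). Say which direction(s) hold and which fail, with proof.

(⟹) Suppose N ≡ 3 (mod 24). Write N = 24j + 3. Then (24j + 3)³ = 13824j³ + 5184j² + 648j + 27 = 24(576j³ + 216j² + 27j + 1) + 3, so N³ ≡ 3 (mod 24).

(⟸) Conversely, suppose N³ ≡ 3 (mod 24). The only residue r in {0, …, 23} with r³ ≡ 3 (mod 24) is r = 3, so N ≡ 3 (mod 24).

Equivalent; both directions hold.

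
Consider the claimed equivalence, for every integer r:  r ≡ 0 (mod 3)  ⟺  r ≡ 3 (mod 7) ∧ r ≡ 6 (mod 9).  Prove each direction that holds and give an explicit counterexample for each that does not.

(→) This fails: r = 0 gives 0 ≡ 0 (mod 3) but 0 ≡ 0 (mod 7), so the conjunction on the right does not hold.

(←) Conversely, if r ≡ 3 (mod 7) and r ≡ 6 (mod 9), then by the Chinese remainder theorem r ≡ 24 (mod 63). Since 24 ≡ 0 (mod 3) and 3 ∣ 63, we get r ≡ 0 (mod 3).

The forward direction fails; the converse holds.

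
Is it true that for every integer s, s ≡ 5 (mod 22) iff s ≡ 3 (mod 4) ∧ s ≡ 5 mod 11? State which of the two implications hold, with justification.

(⇒) fails; (⇐) holds.

Forward direction. This fails: s = 5 gives 5 ≡ 5 (mod 22) but 5 ≡ 1 (mod 4), so the conjunction on the right does not hold.

Converse. If s ≡ 3 (mod 4) and s ≡ 5 (mod 11), then by the Chinese remainder theorem s ≡ 27 (mod 44). Since 27 ≡ 5 (mod 22) and 22 ∣ 44, we get s ≡ 5 (mod 22).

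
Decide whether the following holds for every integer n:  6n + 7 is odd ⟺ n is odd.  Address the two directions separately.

Only the converse holds.

Forward direction. This fails: take n = 2. Then 6n + 7 = 19, which is odd, yet n = 2 is even, not odd.

Converse. Suppose n is odd. Since 6 is even, 6n is even for every n, so 6n + 7 has the same parity as 7, which is odd. Hence 6n + 7 is odd.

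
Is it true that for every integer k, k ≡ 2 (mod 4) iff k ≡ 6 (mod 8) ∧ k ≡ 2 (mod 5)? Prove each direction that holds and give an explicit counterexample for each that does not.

(⟹) This fails: k = 2 gives 2 ≡ 2 (mod 4) but 2 ≡ 2 (mod 8), so the conjunction on the right does not hold.

(⟸) Conversely, if k ≡ 6 (mod 8) and k ≡ 2 (mod 5), then by the Chinese remainder theorem k ≡ 22 (mod 40). Since 22 ≡ 2 (mod 4) and 4 ∣ 40, we get k ≡ 2 (mod 4).

Only the reverse direction holds.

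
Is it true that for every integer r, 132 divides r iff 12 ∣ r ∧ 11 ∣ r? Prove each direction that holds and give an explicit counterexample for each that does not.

(⟹) If 132 ∣ r, write r = 132q. Since 132 = 11·12, r = 12·(11q), so 12 ∣ r; and since 132 = 12·11, r = 11·(12q), so 11 ∣ r.

(⟸) Suppose 12 ∣ r and 11 ∣ r. Any common multiple of 12 and 11 is a multiple of their lcm; here gcd(12, 11) = 1, so lcm(12, 11) = 12·11 = 132, so 132 ∣ r.

Both directions hold; the statement is true.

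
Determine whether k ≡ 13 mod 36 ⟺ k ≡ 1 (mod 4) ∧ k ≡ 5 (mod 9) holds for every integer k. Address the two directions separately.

Neither direction holds.

(→) This fails: k = 13 gives 13 ≡ 13 (mod 36) but 13 ≡ 4 (mod 9), so the conjunction on the right does not hold.

(←) This fails: k = 5 satisfies both congruences on the right (5 ≡ 1 mod 4 and 5 ≡ 5 mod 9) yet 5 ≡ 5 (mod 36), not 13.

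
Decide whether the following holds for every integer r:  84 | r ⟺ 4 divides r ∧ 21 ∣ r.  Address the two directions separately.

Converse. Suppose 4 ∣ r and 21 ∣ r. Any common multiple of 4 and 21 is a multiple of their lcm; here gcd(4, 21) = 1, so lcm(4, 21) = 4·21 = 84, so 84 ∣ r.

Forward direction. If 84 ∣ r, write r = 84q. Since 84 = 21·4, r = 4·(21q), so 4 ∣ r; and since 84 = 4·21, r = 21·(4q), so 21 ∣ r.

Both directions hold.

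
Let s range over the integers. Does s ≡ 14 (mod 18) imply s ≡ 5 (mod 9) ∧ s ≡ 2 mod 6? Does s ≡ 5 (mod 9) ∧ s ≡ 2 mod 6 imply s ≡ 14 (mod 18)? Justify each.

Both directions hold.

[⇒] Suppose s ≡ 14 (mod 18); write s = 18j + 14. Since 9 ∣ 18, reducing mod 9 gives s ≡ 14 ≡ 5 (mod 9); since 6 ∣ 18, reducing mod 6 gives s ≡ 14 ≡ 2 (mod 6).

[⇐] Conversely, if s ≡ 5 (mod 9) and s ≡ 2 (mod 6), then by the Chinese remainder theorem s ≡ 14 (mod 18). This is exactly s ≡ 14 (mod 18).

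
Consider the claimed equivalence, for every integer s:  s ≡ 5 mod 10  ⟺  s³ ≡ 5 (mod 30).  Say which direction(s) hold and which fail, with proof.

Only the reverse direction holds.

(⇒) This fails: take s = 15. Then 15 ≡ 5 (mod 10), but 15³ = 3375 ≡ 15 (mod 30), not 5.

(⇐) Conversely, the residues r modulo 30 with r³ ≡ 5 (mod 30) are exactly {5}, and each is ≡ 5 (mod 10).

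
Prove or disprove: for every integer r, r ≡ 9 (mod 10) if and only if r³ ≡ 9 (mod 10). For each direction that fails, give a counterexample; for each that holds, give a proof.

(⟸) Suppose r³ ≡ 9 (mod 10). The only residue r in {0, …, 9} with r³ ≡ 9 (mod 10) is r = 9, so r ≡ 9 (mod 10).

(⟹) Suppose r ≡ 9 (mod 10). Write r = 10j + 9. Then (10j + 9)³ = 1000j³ + 2700j² + 2430j + 729 = 10(100j³ + 270j² + 243j + 72) + 9, so r³ ≡ 9 (mod 10).

The biconditional holds.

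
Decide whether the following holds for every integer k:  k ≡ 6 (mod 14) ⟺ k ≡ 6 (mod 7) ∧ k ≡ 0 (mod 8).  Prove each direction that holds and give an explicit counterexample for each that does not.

The forward direction fails; the converse holds.

(←) If k ≡ 6 (mod 7) and k ≡ 0 (mod 8), then by the Chinese remainder theorem k ≡ 48 (mod 56). Since 48 ≡ 6 (mod 14) and 14 ∣ 56, we get k ≡ 6 (mod 14).

(→) This fails: k = 34 gives 34 ≡ 6 (mod 14) but 34 ≡ 2 (mod 8), so the conjunction on the right does not hold.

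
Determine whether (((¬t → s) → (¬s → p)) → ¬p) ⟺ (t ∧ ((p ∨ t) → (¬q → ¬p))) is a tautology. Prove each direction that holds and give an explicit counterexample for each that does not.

Forward direction. This fails. Under s = F, q = F, p = F, t = F, the left side is true but the right side is false.

Converse. This fails. Under s = F, q = T, p = T, t = T, the left side is false but the right side is true.

(⇒) fails and (⇐) fails.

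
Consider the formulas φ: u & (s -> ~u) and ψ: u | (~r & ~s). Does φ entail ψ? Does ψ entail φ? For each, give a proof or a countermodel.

Not equivalent: only (⇒) holds.

(⟹) Assume the antecedent. If r is true, the antecedent forces (r = T, u = T, s = F), and u | (~r & ~s) holds there. If r is false, the antecedent forces (r = F, u = T, s = F), and u | (~r & ~s) holds there. Either way u | (~r & ~s) holds.

(⟸) This fails. Under r = F, u = F, s = F, the left side is false but the right side is true.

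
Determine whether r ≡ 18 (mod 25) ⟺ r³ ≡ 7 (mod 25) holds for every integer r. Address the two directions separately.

Both directions hold; the statement is true.

[⇐] Suppose r³ ≡ 7 (mod 25). The only residue r in {0, …, 24} with r³ ≡ 7 (mod 25) is r = 18, so r ≡ 18 (mod 25).

[⇒] Suppose r ≡ 18 (mod 25). Write r = 25j + 18. Then (25j + 18)³ = 15625j³ + 33750j² + 24300j + 5832 = 25(625j³ + 1350j² + 972j + 233) + 7, so r³ ≡ 7 (mod 25).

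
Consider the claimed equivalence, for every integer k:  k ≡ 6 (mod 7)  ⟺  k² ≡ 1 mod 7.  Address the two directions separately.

(⟹) Suppose k ≡ 6 (mod 7). Write k = 7j + 6. Then (7j + 6)² = 49j² + 84j + 36 = 7(7j² + 12j + 5) + 1, so k² ≡ 1 (mod 7).

(⟸) This fails: take k = 1. Then 1² = 1 ≡ 1 (mod 7), yet 1 ≡ 1 (mod 7), not 6.

(⇒) holds; (⇐) fails.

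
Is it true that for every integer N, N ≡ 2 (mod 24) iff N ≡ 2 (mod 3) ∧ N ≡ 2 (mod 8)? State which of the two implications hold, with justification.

[⇐] If N ≡ 2 (mod 3) and N ≡ 2 (mod 8), then by the Chinese remainder theorem N ≡ 2 (mod 24). This is exactly N ≡ 2 (mod 24).

[⇒] Suppose N ≡ 2 (mod 24); write N = 24j + 2. Since 3 ∣ 24, reducing mod 3 gives N ≡ 2 (mod 3); since 8 ∣ 24, reducing mod 8 gives N ≡ 2 (mod 8).

Both directions hold; the statement is true.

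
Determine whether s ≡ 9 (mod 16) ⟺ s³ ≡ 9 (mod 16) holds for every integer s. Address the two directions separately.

Both directions hold.

(⇒) Suppose s ≡ 9 (mod 16). Write s = 16j + 9. Then (16j + 9)³ = 4096j³ + 6912j² + 3888j + 729 = 16(256j³ + 432j² + 243j + 45) + 9, so s³ ≡ 9 (mod 16).

(⇐) Conversely, suppose s³ ≡ 9 (mod 16). The only residue r in {0, …, 15} with r³ ≡ 9 (mod 16) is r = 9, so s ≡ 9 (mod 16).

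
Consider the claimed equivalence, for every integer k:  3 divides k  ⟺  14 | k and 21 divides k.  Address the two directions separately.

(⇒) This fails: take k = 3. Certainly 3 ∣ 3, but 14 ∤ 3.

(⇐) Suppose 14 ∣ k and 21 ∣ k. Any common multiple of 14 and 21 is a multiple of their lcm; here lcm(14, 21) = 14·21/gcd(14, 21) = 294/7 = 42, so 42 ∣ k. Since 3 ∣ 42, it follows that 3 ∣ k.

Not equivalent: only (⇐) holds.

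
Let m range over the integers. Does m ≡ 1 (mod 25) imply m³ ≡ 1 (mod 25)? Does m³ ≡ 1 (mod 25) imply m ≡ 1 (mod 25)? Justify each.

(⇒) Suppose m ≡ 1 (mod 25). Write m = 25j + 1. Then (25j + 1)³ = 15625j³ + 1875j² + 75j + 1 = 25(625j³ + 75j² + 3j) + 1, so m³ ≡ 1 (mod 25).

(⇐) Conversely, suppose m³ ≡ 1 (mod 25). The only residue r in {0, …, 24} with r³ ≡ 1 (mod 25) is r = 1, so m ≡ 1 (mod 25).

Both directions hold; the statement is true.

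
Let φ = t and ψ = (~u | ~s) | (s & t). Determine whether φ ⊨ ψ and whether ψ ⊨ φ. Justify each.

Forward direction. Assume the antecedent. If s is true, the antecedent forces (s = T, t = T, u = F) or (s = T, t = T, u = T), and (~u | ~s) | (s & t) holds there. If s is false, (~u | ~s) | (s & t) reduces to true regardless of the other variables. Either way (~u | ~s) | (s & t) holds.

Converse. This fails. Under s = F, t = F, u = F, the left side is false but the right side is true.

Only the forward implication holds.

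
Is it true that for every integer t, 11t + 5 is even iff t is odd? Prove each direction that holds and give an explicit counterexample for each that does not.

(⇐) Suppose t is odd; write t = 2j + 1. Then 11t + 5 = 11·(2j + 1) + 5 = 2·11j + 16, which is even.

(⇒) Suppose 11t + 5 is even. Since 11 is odd, 11t and t have the same parity, so 11t + 5 ≡ t + 5 (mod 2). As 5 is odd, 11t + 5 is even exactly when t is odd. Thus t is odd.

Both implications hold.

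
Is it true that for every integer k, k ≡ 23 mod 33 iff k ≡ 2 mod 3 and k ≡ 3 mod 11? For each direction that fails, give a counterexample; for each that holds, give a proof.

Neither direction holds.

Forward direction. This fails: k = 23 gives 23 ≡ 23 (mod 33) but 23 ≡ 1 (mod 11), so the conjunction on the right does not hold.

Converse. This fails: k = 14 satisfies both congruences on the right (14 ≡ 2 mod 3 and 14 ≡ 3 mod 11) yet 14 ≡ 14 (mod 33), not 23.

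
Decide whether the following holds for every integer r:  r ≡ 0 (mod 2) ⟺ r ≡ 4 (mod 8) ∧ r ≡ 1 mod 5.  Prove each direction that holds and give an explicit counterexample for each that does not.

(⟹) This fails: r = 0 gives 0 ≡ 0 (mod 2) but 0 ≡ 0 (mod 8), so the conjunction on the right does not hold.

(⟸) Conversely, if r ≡ 4 (mod 8) and r ≡ 1 (mod 5), then by the Chinese remainder theorem r ≡ 36 (mod 40). Since 36 ≡ 0 (mod 2) and 2 ∣ 40, we get r ≡ 0 (mod 2).

Only the reverse direction holds.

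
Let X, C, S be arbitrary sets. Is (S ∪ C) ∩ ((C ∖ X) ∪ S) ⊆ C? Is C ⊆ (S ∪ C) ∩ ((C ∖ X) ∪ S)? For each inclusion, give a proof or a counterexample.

(⊆) This inclusion fails. Take X = ∅, C = ∅, S = {1}; then 1 ∈ (S ∪ C) ∩ ((C ∖ X) ∪ S) but 1 ∉ C.

(⊇) This inclusion fails. Take X = {1}, C = {1}, S = ∅; then 1 ∈ C but 1 ∉ (S ∪ C) ∩ ((C ∖ X) ∪ S).

(⊆) fails and (⊇) fails.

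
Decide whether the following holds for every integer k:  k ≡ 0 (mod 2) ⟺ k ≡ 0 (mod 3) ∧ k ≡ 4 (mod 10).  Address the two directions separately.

(⇐) If k ≡ 0 (mod 3) and k ≡ 4 (mod 10), then by the Chinese remainder theorem k ≡ 24 (mod 30). Since 24 ≡ 0 (mod 2) and 2 ∣ 30, we get k ≡ 0 (mod 2).

(⇒) This fails: k = 0 gives 0 ≡ 0 (mod 2) but 0 ≡ 0 (mod 10), so the conjunction on the right does not hold.

(⇒) fails; (⇐) holds.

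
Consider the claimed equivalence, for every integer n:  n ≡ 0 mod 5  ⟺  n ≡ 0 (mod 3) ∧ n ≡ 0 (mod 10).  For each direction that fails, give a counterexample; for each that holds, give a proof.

Only the reverse direction holds.

(→) This fails: n = 5 gives 5 ≡ 0 (mod 5) but 5 ≡ 2 (mod 3), so the conjunction on the right does not hold.

(←) Conversely, if n ≡ 0 (mod 3) and n ≡ 0 (mod 10), then by the Chinese remainder theorem n ≡ 0 (mod 30). Since 0 ≡ 0 (mod 5) and 5 ∣ 30, we get n ≡ 0 (mod 5).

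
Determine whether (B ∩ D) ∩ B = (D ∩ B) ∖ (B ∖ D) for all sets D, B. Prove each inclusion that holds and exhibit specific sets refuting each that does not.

(⟹) Let x ∈ (B ∩ D) ∩ B. Then x ∈ D ∩ B, from which x ∈ (D ∩ B) ∖ (B ∖ D).

(⟸) Let x ∈ (D ∩ B) ∖ (B ∖ D). Then x ∈ D ∩ B, from which x ∈ (B ∩ D) ∩ B.

The two sets are equal.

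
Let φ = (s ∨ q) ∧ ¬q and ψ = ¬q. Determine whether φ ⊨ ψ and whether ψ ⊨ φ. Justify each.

Forward direction. Assume the antecedent. If q is true, the antecedent cannot hold. If q is false, ¬q reduces to true regardless of the other variables. Either way ¬q holds.

Converse. This fails. Under q = F, s = F, the left side is false but the right side is true.

Not equivalent: only (⇒) holds.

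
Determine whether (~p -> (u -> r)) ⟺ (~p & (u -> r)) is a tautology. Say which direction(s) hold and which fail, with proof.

Only the reverse direction holds.

[⇒] This fails. Under u = F, p = T, r = F, the left side is true but the right side is false.

[⇐] Assume the antecedent. If u is true, the antecedent forces (u = T, p = F, r = T), and ~p -> (u -> r) holds there. If u is false, ~p -> (u -> r) reduces to true regardless of the other variables. Either way ~p -> (u -> r) holds.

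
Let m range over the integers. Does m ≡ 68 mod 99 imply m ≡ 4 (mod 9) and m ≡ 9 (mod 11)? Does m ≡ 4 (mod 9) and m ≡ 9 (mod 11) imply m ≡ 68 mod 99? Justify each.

(→) This fails: m = 68 gives 68 ≡ 68 (mod 99) but 68 ≡ 5 (mod 9), so the conjunction on the right does not hold.

(←) This fails: m = 31 satisfies both congruences on the right (31 ≡ 4 mod 9 and 31 ≡ 9 mod 11) yet 31 ≡ 31 (mod 99), not 68.

(⇒) fails and (⇐) fails.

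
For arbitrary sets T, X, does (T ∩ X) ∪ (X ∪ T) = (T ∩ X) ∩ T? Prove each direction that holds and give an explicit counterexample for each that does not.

The sets are not equal: only the reverse inclusion holds.

Forward inclusion. This inclusion fails. Take T = {1}, X = ∅; then 1 ∈ (T ∩ X) ∪ (X ∪ T) but 1 ∉ (T ∩ X) ∩ T.

Reverse inclusion. Let x ∈ (T ∩ X) ∩ T. Then x ∈ T ∩ X, from which x ∈ (T ∩ X) ∪ (X ∪ T).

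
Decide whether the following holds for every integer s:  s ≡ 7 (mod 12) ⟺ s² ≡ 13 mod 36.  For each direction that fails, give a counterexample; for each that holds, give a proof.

Both directions fail.

(⟹) This fails: take s = 19. Then 19 ≡ 7 (mod 12), but 19² = 361 ≡ 1 (mod 36), not 13.

(⟸) This fails: take s = 11. Then 11² = 121 ≡ 13 (mod 36), yet 11 ≡ 11 (mod 12), not 7.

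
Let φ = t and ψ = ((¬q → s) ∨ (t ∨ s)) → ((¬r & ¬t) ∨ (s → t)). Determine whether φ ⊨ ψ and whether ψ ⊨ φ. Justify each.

(⟹) Assume the antecedent. If t is true, the consequent reduces to true regardless of the other variables. If t is false, the antecedent cannot hold. Either way the consequent holds.

(⟸) This fails. Under s = F, r = F, q = F, t = F, the left side is false but the right side is true.

Only the forward direction holds.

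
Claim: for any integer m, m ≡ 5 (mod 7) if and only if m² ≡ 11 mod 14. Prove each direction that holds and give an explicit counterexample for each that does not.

Neither direction holds.

(⟹) This fails: take m = 12. Then 12 ≡ 5 (mod 7), but 12² = 144 ≡ 4 (mod 14), not 11.

(⟸) This fails: take m = 9. Then 9² = 81 ≡ 11 (mod 14), yet 9 ≡ 2 (mod 7), not 5.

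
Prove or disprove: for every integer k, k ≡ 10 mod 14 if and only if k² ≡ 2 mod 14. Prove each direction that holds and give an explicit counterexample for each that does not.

Forward direction. Suppose k ≡ 10 mod 14. Write k = 14j + 10. Then (14j + 10)² = 196j² + 280j + 100 = 14(14j² + 20j + 7) + 2, so k² ≡ 2 (mod 14).

Converse. This fails: take k = 4. Then 4² = 16 ≡ 2 (mod 14), yet 4 ≡ 4 (mod 14), not 10.

Only the forward direction holds.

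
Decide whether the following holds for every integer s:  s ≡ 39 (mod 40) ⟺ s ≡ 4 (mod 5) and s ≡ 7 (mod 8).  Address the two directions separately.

Forward direction. Suppose s ≡ 39 (mod 40); write s = 40j + 39. Since 5 ∣ 40, reducing mod 5 gives s ≡ 39 ≡ 4 (mod 5); since 8 ∣ 40, reducing mod 8 gives s ≡ 39 ≡ 7 (mod 8).

Converse. If s ≡ 4 (mod 5) and s ≡ 7 (mod 8), then by the Chinese remainder theorem s ≡ 39 (mod 40). This is exactly s ≡ 39 (mod 40).

Both directions hold; the statement is true.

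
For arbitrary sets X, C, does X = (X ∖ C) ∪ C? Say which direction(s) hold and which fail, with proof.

(⊆) holds; (⊇) fails.

(⟹) Let x ∈ X. Then either x ∈ X and x ∉ C; or x ∈ X ∩ C. In each case x ∈ (X ∖ C) ∪ C, so X ⊆ (X ∖ C) ∪ C.

(⟸) This inclusion fails. Take X = ∅, C = {1}; then 1 ∈ (X ∖ C) ∪ C but 1 ∉ X.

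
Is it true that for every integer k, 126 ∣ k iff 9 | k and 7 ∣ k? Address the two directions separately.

Not equivalent: only (⇒) holds.

Forward direction. If 126 ∣ k, write k = 126q. Since 126 = 14·9, k = 9·(14q), so 9 ∣ k; and since 126 = 18·7, k = 7·(18q), so 7 ∣ k.

Converse. This fails: take k = 63. Both 9 ∣ 63 and 7 ∣ 63, yet 63 is not a multiple of 126 (since 63 = 0·126 + 63), so 126 ∤ 63.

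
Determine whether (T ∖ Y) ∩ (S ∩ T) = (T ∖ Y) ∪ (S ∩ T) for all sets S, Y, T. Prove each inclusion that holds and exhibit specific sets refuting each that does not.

(⊆) holds; (⊇) fails.

(⟹) Let x ∈ (T ∖ Y) ∩ (S ∩ T). Then x ∈ S ∩ T and x ∉ Y, from which x ∈ (T ∖ Y) ∪ (S ∩ T).

(⟸) This inclusion fails. Take S = ∅, Y = ∅, T = {1}; then 1 ∈ (T ∖ Y) ∪ (S ∩ T) but 1 ∉ (T ∖ Y) ∩ (S ∩ T).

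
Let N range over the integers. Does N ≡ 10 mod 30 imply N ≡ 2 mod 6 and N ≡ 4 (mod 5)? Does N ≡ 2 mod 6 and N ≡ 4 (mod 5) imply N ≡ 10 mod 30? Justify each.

(⇒) This fails: N = 10 gives 10 ≡ 10 (mod 30) but 10 ≡ 4 (mod 6), so the conjunction on the right does not hold.

(⇐) This fails: N = 14 satisfies both congruences on the right (14 ≡ 2 mod 6 and 14 ≡ 4 mod 5) yet 14 ≡ 14 (mod 30), not 10.

(⇒) fails and (⇐) fails.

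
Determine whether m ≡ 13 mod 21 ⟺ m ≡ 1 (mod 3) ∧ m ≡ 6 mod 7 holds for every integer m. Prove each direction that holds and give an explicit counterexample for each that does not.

Both implications hold.

(⟹) Suppose m ≡ 13 (mod 21); write m = 21j + 13. Since 3 ∣ 21, reducing mod 3 gives m ≡ 13 ≡ 1 (mod 3); since 7 ∣ 21, reducing mod 7 gives m ≡ 13 ≡ 6 (mod 7).

(⟸) Conversely, if m ≡ 1 (mod 3) and m ≡ 6 (mod 7), then by the Chinese remainder theorem m ≡ 13 (mod 21). This is exactly m ≡ 13 (mod 21).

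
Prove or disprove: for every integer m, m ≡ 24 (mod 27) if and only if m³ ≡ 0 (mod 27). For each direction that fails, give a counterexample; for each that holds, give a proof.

Only the forward direction holds.

[⇐] This fails: take m = 0. Then 0³ = 0 ≡ 0 (mod 27), yet 0 ≡ 0 (mod 27), not 24.

[⇒] Suppose m ≡ 24 (mod 27). Write m = 27j + 24. Then (27j + 24)³ = 19683j³ + 52488j² + 46656j + 13824 = 27(729j³ + 1944j² + 1728j + 512) + 0, so m³ ≡ 0 (mod 27).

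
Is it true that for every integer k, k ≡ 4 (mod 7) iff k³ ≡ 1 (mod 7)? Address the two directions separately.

(⇒) holds; (⇐) fails.

(⟹) Suppose k ≡ 4 (mod 7). Write k = 7j + 4. Then (7j + 4)³ = 343j³ + 588j² + 336j + 64 = 7(49j³ + 84j² + 48j + 9) + 1, so k³ ≡ 1 (mod 7).

(⟸) This fails: take k = 1. Then 1³ = 1 ≡ 1 (mod 7), yet 1 ≡ 1 (mod 7), not 4.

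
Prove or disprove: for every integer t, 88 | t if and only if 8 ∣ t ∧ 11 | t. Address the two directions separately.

The biconditional holds.

(→) If 88 ∣ t, write t = 88q. Since 88 = 11·8, t = 8·(11q), so 8 ∣ t; and since 88 = 8·11, t = 11·(8q), so 11 ∣ t.

(←) Suppose 8 ∣ t and 11 ∣ t. Any common multiple of 8 and 11 is a multiple of their lcm; here gcd(8, 11) = 1, so lcm(8, 11) = 8·11 = 88, so 88 ∣ t.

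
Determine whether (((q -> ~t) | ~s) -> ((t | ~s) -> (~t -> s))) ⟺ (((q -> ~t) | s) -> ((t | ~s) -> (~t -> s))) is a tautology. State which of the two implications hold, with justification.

Forward direction. Assume the antecedent. If t is true, the consequent reduces to true regardless of the other variables. If t is false, the antecedent forces (q = F, t = F, s = T) or (q = T, t = F, s = T), and the consequent holds there. Either way the consequent holds.

Converse. Assume the antecedent. If t is true, the consequent reduces to true regardless of the other variables. If t is false, the antecedent forces (q = F, t = F, s = T) or (q = T, t = F, s = T), and the consequent holds there. Either way the consequent holds.

The biconditional holds.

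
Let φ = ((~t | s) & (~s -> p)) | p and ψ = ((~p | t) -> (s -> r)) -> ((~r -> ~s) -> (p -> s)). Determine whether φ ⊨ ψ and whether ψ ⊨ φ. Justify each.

Neither direction holds.

(→) This fails. Under p = T, t = F, r = F, s = F, the left side is true but the right side is false.

(←) This fails. Under p = F, t = F, r = F, s = F, the left side is false but the right side is true.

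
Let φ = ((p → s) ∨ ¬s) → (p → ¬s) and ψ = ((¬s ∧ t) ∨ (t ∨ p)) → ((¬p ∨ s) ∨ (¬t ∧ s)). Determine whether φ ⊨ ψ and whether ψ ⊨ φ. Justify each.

Neither direction holds.

Forward direction. This fails. Under s = F, p = T, t = F, the left side is true but the right side is false.

Converse. This fails. Under s = T, p = T, t = F, the left side is false but the right side is true.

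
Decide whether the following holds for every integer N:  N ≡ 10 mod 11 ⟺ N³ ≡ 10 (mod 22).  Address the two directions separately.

(←) The residues r modulo 22 with r³ ≡ 10 (mod 22) are exactly {10}, and each is ≡ 10 (mod 11).

(→) This fails: take N = 21. Then 21 ≡ 10 (mod 11), but 21³ = 9261 ≡ 21 (mod 22), not 10.

Not equivalent: only (⇐) holds.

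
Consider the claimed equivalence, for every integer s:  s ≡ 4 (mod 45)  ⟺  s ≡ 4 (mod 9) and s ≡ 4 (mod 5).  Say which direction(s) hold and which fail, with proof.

Both directions hold.

(⇒) Suppose s ≡ 4 (mod 45); write s = 45j + 4. Since 9 ∣ 45, reducing mod 9 gives s ≡ 4 (mod 9); since 5 ∣ 45, reducing mod 5 gives s ≡ 4 (mod 5).

(⇐) Conversely, if s ≡ 4 (mod 9) and s ≡ 4 (mod 5), then by the Chinese remainder theorem s ≡ 4 (mod 45). This is exactly s ≡ 4 (mod 45).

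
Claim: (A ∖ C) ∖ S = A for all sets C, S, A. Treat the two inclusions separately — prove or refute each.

(⊆) Let x ∈ (A ∖ C) ∖ S. Then x ∈ A and x ∉ C, S, from which x ∈ A.

(⊇) This inclusion fails. Take C = {1}, S = ∅, A = {1}; then 1 ∈ A but 1 ∉ (A ∖ C) ∖ S.

The sets are not equal: only the forward inclusion holds.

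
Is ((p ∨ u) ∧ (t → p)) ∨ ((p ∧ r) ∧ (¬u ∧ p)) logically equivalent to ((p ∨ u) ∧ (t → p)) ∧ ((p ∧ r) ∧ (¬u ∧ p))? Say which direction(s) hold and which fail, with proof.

Only the converse holds.

(⟹) This fails. Under p = T, r = F, t = F, u = F, the left side is true but the right side is false.

(⟸) Assume the antecedent. If p is true, the consequent reduces to true regardless of the other variables. If p is false, the antecedent cannot hold. Either way the consequent holds.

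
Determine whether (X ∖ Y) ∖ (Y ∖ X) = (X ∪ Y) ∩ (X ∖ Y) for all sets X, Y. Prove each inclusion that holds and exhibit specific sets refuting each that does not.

Both inclusions hold.

(⟹) Let x ∈ (X ∖ Y) ∖ (Y ∖ X). Then x ∈ X and x ∉ Y, from which x ∈ (X ∪ Y) ∩ (X ∖ Y).

(⟸) Let x ∈ (X ∪ Y) ∩ (X ∖ Y). Then x ∈ X and x ∉ Y, from which x ∈ (X ∖ Y) ∖ (Y ∖ X).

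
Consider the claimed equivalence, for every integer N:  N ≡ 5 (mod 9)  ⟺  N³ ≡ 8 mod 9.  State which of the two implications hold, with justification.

(⟹) Suppose N ≡ 5 (mod 9). Write N = 9j + 5. Then (9j + 5)³ = 729j³ + 1215j² + 675j + 125 = 9(81j³ + 135j² + 75j + 13) + 8, so N³ ≡ 8 (mod 9).

(⟸) This fails: take N = 2. Then 2³ = 8 ≡ 8 (mod 9), yet 2 ≡ 2 (mod 9), not 5.

Only the forward direction holds.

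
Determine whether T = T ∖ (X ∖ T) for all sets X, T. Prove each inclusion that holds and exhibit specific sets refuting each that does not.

(⟸) Let x ∈ T ∖ (X ∖ T). Then either x ∈ T and x ∉ X; or x ∈ X ∩ T. In each case x ∈ T, so T ∖ (X ∖ T) ⊆ T.

(⟹) Let x ∈ T. Then either x ∈ T and x ∉ X; or x ∈ X ∩ T. In each case x ∈ T ∖ (X ∖ T), so T ⊆ T ∖ (X ∖ T).

Both inclusions hold.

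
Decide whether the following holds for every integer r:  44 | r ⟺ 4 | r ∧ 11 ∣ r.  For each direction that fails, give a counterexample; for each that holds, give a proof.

Both implications hold.

(←) Suppose 4 ∣ r and 11 ∣ r. Any common multiple of 4 and 11 is a multiple of their lcm; here gcd(4, 11) = 1, so lcm(4, 11) = 4·11 = 44, so 44 ∣ r.

(→) If 44 ∣ r, write r = 44q. Since 44 = 11·4, r = 4·(11q), so 4 ∣ r; and since 44 = 4·11, r = 11·(4q), so 11 ∣ r.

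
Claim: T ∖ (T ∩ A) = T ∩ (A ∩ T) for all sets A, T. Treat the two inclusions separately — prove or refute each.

(⊆) fails and (⊇) fails.

(⟹) This inclusion fails. Take A = ∅, T = {1}; then 1 ∈ T ∖ (T ∩ A) but 1 ∉ T ∩ (A ∩ T).

(⟸) This inclusion fails. Take A = {1}, T = {1}; then 1 ∈ T ∩ (A ∩ T) but 1 ∉ T ∖ (T ∩ A).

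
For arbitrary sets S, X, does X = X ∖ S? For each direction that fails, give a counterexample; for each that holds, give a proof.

Forward inclusion. This inclusion fails. Take S = {1}, X = {1}; then 1 ∈ X but 1 ∉ X ∖ S.

Reverse inclusion. Let x ∈ X ∖ S. Then x ∈ X and x ∉ S, from which x ∈ X.

The sets are not equal: only the reverse inclusion holds.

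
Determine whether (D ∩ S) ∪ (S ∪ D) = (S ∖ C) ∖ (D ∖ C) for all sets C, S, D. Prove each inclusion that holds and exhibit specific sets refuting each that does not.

(⊆) fails; (⊇) holds.

(⊆) This inclusion fails. Take C = {1}, S = {1}, D = ∅; then 1 ∈ (D ∩ S) ∪ (S ∪ D) but 1 ∉ (S ∖ C) ∖ (D ∖ C).

(⊇) Let x ∈ (S ∖ C) ∖ (D ∖ C). Then x ∈ S and x ∉ C, D, from which x ∈ (D ∩ S) ∪ (S ∪ D).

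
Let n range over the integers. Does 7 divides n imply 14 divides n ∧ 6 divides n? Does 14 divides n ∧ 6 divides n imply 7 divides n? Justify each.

Forward direction. This fails: take n = 7. Certainly 7 ∣ 7, but 14 ∤ 7.

Converse. Suppose 14 ∣ n and 6 ∣ n. Any common multiple of 14 and 6 is a multiple of their lcm; here lcm(14, 6) = 14·6/gcd(14, 6) = 84/2 = 42, so 42 ∣ n. Since 7 ∣ 42, it follows that 7 ∣ n.

Only the reverse direction holds.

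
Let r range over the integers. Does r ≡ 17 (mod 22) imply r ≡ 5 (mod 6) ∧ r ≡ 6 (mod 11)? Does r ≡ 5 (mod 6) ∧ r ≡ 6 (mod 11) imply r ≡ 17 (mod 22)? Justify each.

(⟹) This fails: r = 61 gives 61 ≡ 17 (mod 22) but 61 ≡ 1 (mod 6), so the conjunction on the right does not hold.

(⟸) Conversely, if r ≡ 5 (mod 6) and r ≡ 6 (mod 11), then by the Chinese remainder theorem r ≡ 17 (mod 66). Since 17 ≡ 17 (mod 22) and 22 ∣ 66, we get r ≡ 17 (mod 22).

Only the converse holds.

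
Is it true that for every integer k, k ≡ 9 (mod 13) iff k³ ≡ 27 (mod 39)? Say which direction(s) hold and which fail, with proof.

(⇒) fails and (⇐) fails.

(⇒) This fails: take k = 22. Then 22 ≡ 9 (mod 13), but 22³ = 10648 ≡ 1 (mod 39), not 27.

(⇐) This fails: take k = 3. Then 3³ = 27 ≡ 27 (mod 39), yet 3 ≡ 3 (mod 13), not 9.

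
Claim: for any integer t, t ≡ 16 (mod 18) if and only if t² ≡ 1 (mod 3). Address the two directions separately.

The forward direction holds; the converse fails.

(⟹) Suppose t ≡ 16 (mod 18). Then t² ≡ 16² = 256 (mod 18), and since 3 ∣ 18, also t² ≡ 1 (mod 3).

(⟸) This fails: take t = 1. Then 1² = 1 ≡ 1 (mod 3), yet 1 ≡ 1 (mod 18), not 16.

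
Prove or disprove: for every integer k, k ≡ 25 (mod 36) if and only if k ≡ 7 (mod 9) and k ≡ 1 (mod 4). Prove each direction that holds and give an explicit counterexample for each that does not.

Both directions hold; the statement is true.

(→) Suppose k ≡ 25 (mod 36); write k = 36j + 25. Since 9 ∣ 36, reducing mod 9 gives k ≡ 25 ≡ 7 (mod 9); since 4 ∣ 36, reducing mod 4 gives k ≡ 25 ≡ 1 (mod 4).

(←) Conversely, if k ≡ 7 (mod 9) and k ≡ 1 (mod 4), then by the Chinese remainder theorem k ≡ 25 (mod 36). This is exactly k ≡ 25 (mod 36).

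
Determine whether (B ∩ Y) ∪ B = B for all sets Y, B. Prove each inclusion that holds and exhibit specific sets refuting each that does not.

(⟹) Let x ∈ (B ∩ Y) ∪ B. Then either x ∈ B and x ∉ Y; or x ∈ Y ∩ B. In each case x ∈ B, so (B ∩ Y) ∪ B ⊆ B.

(⟸) Let x ∈ B. Then either x ∈ B and x ∉ Y; or x ∈ Y ∩ B. In each case x ∈ (B ∩ Y) ∪ B, so B ⊆ (B ∩ Y) ∪ B.

Both inclusions hold.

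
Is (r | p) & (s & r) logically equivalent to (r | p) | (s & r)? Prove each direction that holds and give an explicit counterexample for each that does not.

Only the forward implication holds.

(⟹) Assume the antecedent. If s is true, the antecedent forces (s = T, p = F, r = T) or (s = T, p = T, r = T), and (r | p) | (s & r) holds there. If s is false, the antecedent cannot hold. Either way (r | p) | (s & r) holds.

(⟸) This fails. Under s = F, p = T, r = F, the left side is false but the right side is true.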